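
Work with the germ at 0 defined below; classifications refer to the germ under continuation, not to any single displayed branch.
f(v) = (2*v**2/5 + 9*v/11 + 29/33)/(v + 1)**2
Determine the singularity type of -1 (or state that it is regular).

The denominator factor v + 1 vanishes at -1 and appears to the power 2; the numerator there equals 76/165, nonzero, and no other factor vanishes.
Hence a pole whose order is the multiplicity, 2.

The point is a pole of order 2.


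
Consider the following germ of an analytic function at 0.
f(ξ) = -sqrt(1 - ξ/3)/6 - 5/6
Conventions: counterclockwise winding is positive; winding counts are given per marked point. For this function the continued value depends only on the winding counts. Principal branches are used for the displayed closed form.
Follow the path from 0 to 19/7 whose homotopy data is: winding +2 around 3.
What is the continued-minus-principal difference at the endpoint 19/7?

The rational part is single-valued and drops out of the difference; each branch term changes only by its own monodromy.
(-1/6)*sqrt(1 - ξ/(3)): winding +2 is even, the square root returns to the same sheet, contribution 0.
Summing the contributions at ξ = 19/7 gives 0.

Continued minus principal equals 0.


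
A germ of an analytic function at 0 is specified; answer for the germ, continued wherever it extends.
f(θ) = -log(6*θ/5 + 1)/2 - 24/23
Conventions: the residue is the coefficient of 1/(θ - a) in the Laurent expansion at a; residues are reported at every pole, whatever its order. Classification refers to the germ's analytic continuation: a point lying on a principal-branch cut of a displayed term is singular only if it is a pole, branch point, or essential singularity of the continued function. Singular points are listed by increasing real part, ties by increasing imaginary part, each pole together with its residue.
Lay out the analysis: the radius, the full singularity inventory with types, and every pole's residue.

Branch term (-1/2)*log(1 - θ/(-5/6)): its argument vanishes at θ = -5/6, a logarithmic branch point, modulus 5/6.
The radius of convergence is the smallest modulus among the singular points: 5/6.

Radius of convergence at 0: 5/6.
At -5/6: a logarithmic branch point.


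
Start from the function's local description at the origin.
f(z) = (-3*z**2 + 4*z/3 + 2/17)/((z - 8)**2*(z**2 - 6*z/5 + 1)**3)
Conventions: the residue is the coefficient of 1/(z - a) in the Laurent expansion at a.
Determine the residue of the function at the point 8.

The residue is 174058000/300254311491.

At the order-2 pole 8 set g(z) = (z - (8))^2*f(z) = (-3*z**2 + 4*z/3 + 2/17)/(z**2 - 6*z/5 + 1)**3.
Order-2 pole: residue = g'(a); g'(8) = 174058000/300254311491, so the residue is 174058000/300254311491.


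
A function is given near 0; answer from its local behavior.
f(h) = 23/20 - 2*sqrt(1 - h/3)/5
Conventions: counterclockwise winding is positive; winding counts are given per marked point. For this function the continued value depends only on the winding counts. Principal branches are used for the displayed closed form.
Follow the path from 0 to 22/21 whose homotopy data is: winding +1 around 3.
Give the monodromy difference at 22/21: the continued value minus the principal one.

Continued minus principal equals (4/105)*sqrt(287).

The rational part is single-valued and drops out of the difference; each branch term changes only by its own monodromy.
(-2/5)*sqrt(1 - h/(3)): winding +1 is odd, the square root flips sign, contributing -2*(-2/5)*sqrt(1 - (22/21)/(3)) = -2*(-2/5)*sqrt(41/63) = (4/105)*sqrt(287).
Summing the contributions at h = 22/21 gives (4/105)*sqrt(287).


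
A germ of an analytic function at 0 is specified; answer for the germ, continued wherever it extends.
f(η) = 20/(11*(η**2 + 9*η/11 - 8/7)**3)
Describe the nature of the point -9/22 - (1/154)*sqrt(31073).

The denominator factor η**2 + 9*η/11 - 8/7 vanishes at -9/22 - (1/154)*sqrt(31073) and appears to the power 3; the numerator there equals 20/11, nonzero, and no other factor vanishes.
Hence a pole whose order is the multiplicity, 3.

The point is a pole of order 3.


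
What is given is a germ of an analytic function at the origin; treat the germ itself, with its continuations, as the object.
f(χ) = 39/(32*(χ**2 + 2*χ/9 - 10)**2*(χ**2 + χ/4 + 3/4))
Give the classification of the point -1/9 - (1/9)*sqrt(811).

The point is a pole of order 2.

The denominator factor χ**2 + 2*χ/9 - 10 vanishes at -1/9 - (1/9)*sqrt(811) and appears to the power 2; the numerator there equals 39/32, nonzero, and no other factor vanishes.
Hence a pole whose order is the multiplicity, 2.


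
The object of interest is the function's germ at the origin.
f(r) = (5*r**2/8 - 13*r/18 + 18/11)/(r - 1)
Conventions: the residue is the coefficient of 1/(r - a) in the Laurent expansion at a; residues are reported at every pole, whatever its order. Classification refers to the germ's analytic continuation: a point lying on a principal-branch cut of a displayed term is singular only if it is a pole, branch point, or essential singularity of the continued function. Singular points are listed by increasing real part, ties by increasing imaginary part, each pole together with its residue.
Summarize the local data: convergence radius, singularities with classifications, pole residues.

Radius of convergence at 0: 1.
At 1: a pole of order 1; residue 1219/792.

Denominator factor (r - 1): pole of order 1 at 1, modulus 1.
The radius of convergence is the smallest modulus among the singular points: 1.
At the order-1 pole 1 set g(r) = (r - (1))*f(r) = 5*r**2/8 - 13*r/18 + 18/11.
Simple pole: residue = g(a) at a = 1, which is 1219/792.


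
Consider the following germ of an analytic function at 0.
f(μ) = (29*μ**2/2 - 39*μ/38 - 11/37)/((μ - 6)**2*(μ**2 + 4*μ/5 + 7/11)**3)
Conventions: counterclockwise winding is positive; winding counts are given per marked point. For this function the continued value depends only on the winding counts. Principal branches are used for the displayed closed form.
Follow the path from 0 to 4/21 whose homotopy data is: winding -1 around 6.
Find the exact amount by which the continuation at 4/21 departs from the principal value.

The function is rational, hence single-valued: continuing it around any pole returns the same value, so the difference is 0.

Continued minus principal equals 0.


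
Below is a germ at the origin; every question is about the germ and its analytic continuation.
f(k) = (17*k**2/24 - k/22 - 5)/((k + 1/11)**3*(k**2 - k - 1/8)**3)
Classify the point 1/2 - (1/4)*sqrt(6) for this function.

The denominator factor k**2 - k - 1/8 vanishes at 1/2 - (1/4)*sqrt(6) and appears to the power 3; the numerator there equals -9673/2112 - (175/1056)*sqrt(6), nonzero, and no other factor vanishes.
Hence a pole whose order is the multiplicity, 3.

The point is a pole of order 3.


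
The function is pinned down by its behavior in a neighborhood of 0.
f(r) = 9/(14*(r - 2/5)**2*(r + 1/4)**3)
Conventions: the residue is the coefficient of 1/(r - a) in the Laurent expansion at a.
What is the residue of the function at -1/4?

The residue is 2160000/199927.

At the order-3 pole -1/4 set g(r) = (r - (-1/4))^3*f(r) = 9/(14*(r - 2/5)**2).
Order-3 pole: residue = g''(a)/2; g''(-1/4) = 4320000/199927, so the residue is 2160000/199927.


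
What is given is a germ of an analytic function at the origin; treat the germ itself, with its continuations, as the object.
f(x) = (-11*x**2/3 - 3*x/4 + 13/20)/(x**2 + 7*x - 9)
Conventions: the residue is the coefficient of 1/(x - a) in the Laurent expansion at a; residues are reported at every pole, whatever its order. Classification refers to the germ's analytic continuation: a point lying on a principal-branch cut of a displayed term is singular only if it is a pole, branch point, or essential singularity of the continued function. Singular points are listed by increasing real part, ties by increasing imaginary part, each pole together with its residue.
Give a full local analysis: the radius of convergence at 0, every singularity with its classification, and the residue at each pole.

Denominator factor (x**2 + 7*x - 9): discriminant 85, real irrational roots -7/2 + (1/2)*sqrt(85) and -7/2 - (1/2)*sqrt(85); poles of order 1, moduli -7/2 + (1/2)*sqrt(85) and 7/2 + (1/2)*sqrt(85).
The radius of convergence is the smallest modulus among the singular points: -7/2 + (1/2)*sqrt(85).
The factor x**2 + 7*x - 9 splits as (x - a)(x - a') with a = -7/2 - (1/2)*sqrt(85), a' = -7/2 + (1/2)*sqrt(85). At the order-1 pole a set g(x) = (x - a)*f(x) = [-11*x**2/3 - 3*x/4 + 13/20] / (x - a').
Simple pole: residue = g(a) at a = -7/2 - (1/2)*sqrt(85), which is 299/24 + (14347/10200)*sqrt(85).
The factor x**2 + 7*x - 9 splits as (x - a)(x - a') with a = -7/2 + (1/2)*sqrt(85), a' = -7/2 - (1/2)*sqrt(85). At the order-1 pole a set g(x) = (x - a)*f(x) = [-11*x**2/3 - 3*x/4 + 13/20] / (x - a').
Simple pole: residue = g(a) at a = -7/2 + (1/2)*sqrt(85), which is 299/24 - (14347/10200)*sqrt(85).
List the singular points by increasing real part (a conjugate pair: the negative imaginary part first).

Radius of convergence at 0: -7/2 + (1/2)*sqrt(85).
At -7/2 - (1/2)*sqrt(85): a pole of order 1; residue 299/24 + (14347/10200)*sqrt(85).
At -7/2 + (1/2)*sqrt(85): a pole of order 1; residue 299/24 - (14347/10200)*sqrt(85).


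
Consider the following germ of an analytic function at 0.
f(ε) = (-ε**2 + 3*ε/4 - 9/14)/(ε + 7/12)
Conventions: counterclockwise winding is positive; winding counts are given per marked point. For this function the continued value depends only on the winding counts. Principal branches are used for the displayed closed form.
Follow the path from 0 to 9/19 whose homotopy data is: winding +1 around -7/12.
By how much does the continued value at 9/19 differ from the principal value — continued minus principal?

Continued minus principal equals 0.

The function is rational, hence single-valued: continuing it around any pole returns the same value, so the difference is 0.


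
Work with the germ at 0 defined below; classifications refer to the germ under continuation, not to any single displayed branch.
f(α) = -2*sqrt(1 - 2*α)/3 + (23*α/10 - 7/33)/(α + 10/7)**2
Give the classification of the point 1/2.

The point is an algebraic (square-root) branch point.

The term (-2/3)*sqrt(1 - α/(1/2)) has argument 1 - 1/2/(1/2) = 0 at 1/2: a square-root (algebraic, two-sheeted) branch point; the remaining terms are analytic or single-valued there.


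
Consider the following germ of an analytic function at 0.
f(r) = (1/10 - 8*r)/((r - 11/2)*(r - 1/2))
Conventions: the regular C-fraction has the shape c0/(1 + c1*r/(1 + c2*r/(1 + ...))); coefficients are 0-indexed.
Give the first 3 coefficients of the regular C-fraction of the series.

Taylor coefficients (expand at 0): a_0 = 2/55, a_1 = -1712/605, a_2 = -41176/6655.
c0 = a_0 = 2/55. Peel one level at a time: if S = 1 + c*r/S' with S'(0) = 1, then c is the r-coefficient of S and S' = c*r/(S - 1).
S_1 = c0/f = 1 + (856/11)*r + (68484/11)*r^2 + ...; c1 = 856/11.
S_2 = c1*r/(S_1 - 1) = 1 + (-17121/214)*r + ...; c2 = -17121/214.

The regular C-fraction coefficients are [2/55, 856/11, -17121/214].


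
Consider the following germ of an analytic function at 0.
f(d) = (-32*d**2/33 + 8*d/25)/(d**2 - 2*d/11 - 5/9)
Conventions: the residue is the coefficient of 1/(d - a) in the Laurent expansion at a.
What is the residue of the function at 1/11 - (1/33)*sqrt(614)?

The factor d**2 - 2*d/11 - 5/9 splits as (d - a)(d - a') with a = 1/11 - (1/33)*sqrt(614), a' = 1/11 + (1/33)*sqrt(614). At the order-1 pole a set g(d) = (d - a)*f(d) = [-32*d**2/33 + 8*d/25] / (d - a').
Simple pole: residue = g(a) at a = 1/11 - (1/33)*sqrt(614), which is 652/9075 + (118066/8358075)*sqrt(614).

The residue is 652/9075 + (118066/8358075)*sqrt(614).


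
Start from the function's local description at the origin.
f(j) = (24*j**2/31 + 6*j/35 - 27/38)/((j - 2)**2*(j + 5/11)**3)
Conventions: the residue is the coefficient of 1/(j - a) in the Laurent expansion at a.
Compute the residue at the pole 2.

At the order-2 pole 2 set g(j) = (j - (2))^2*f(j) = (24*j**2/31 + 6*j/35 - 27/38)/(j + 5/11)**3.
Order-2 pole: residue = g'(a); g'(2) = -11091223/2434590270, so the residue is -11091223/2434590270.

The residue is -11091223/2434590270.


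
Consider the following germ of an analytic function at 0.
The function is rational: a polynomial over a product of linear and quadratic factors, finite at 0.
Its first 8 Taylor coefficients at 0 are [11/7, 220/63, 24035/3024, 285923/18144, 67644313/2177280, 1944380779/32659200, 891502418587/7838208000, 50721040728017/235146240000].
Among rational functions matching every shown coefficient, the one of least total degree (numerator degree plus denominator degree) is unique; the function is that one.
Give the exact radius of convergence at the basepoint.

The radius of convergence is -1/4 + (1/44)*sqrt(1177).

No rational of total degree below 5 reproduces all 8 coefficients; solving the [1/4] Pade equations on them gives f(n) = (11*n/9 + 10/7)/((n**2 + n/2 - 6/11)*(n**2 + 3*n/4 - 5/3)), whose expansion matches every shown term.
Denominator factor (n**2 + n/2 - 6/11): discriminant 107/44, real irrational roots -1/4 + (1/44)*sqrt(1177) and -1/4 - (1/44)*sqrt(1177); poles of order 1, moduli -1/4 + (1/44)*sqrt(1177) and 1/4 + (1/44)*sqrt(1177).
Denominator factor (n**2 + 3*n/4 - 5/3): discriminant 347/48, real irrational roots -3/8 + (1/24)*sqrt(1041) and -3/8 - (1/24)*sqrt(1041); poles of order 1, moduli -3/8 + (1/24)*sqrt(1041) and 3/8 + (1/24)*sqrt(1041).
The radius of convergence is the smallest modulus among the singular points: -1/4 + (1/44)*sqrt(1177).


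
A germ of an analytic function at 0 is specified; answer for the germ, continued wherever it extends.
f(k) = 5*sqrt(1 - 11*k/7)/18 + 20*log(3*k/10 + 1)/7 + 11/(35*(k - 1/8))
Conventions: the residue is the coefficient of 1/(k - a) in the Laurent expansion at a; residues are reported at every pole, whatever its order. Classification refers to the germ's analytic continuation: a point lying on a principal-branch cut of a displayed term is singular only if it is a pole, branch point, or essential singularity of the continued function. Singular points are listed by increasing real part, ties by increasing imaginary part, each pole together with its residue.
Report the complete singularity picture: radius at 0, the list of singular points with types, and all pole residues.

Radius of convergence at 0: 1/8.
At -10/3: a logarithmic branch point.
At 1/8: a pole of order 1; residue 11/35.
At 7/11: an algebraic (square-root) branch point.

Denominator factor (k - 1/8): pole of order 1 at 1/8, modulus 1/8.
Branch term (5/18)*sqrt(1 - k/(7/11)): its argument vanishes at k = 7/11, a square-root branch point, modulus 7/11.
Branch term (20/7)*log(1 - k/(-10/3)): its argument vanishes at k = -10/3, a logarithmic branch point, modulus 10/3.
The radius of convergence is the smallest modulus among the singular points: 1/8.
The branch terms are analytic at 1/8 and contribute nothing to the residue; only the rational part matters.
At the order-1 pole 1/8 set g(k) = (k - (1/8))*(rational part) = 11/35.
Simple pole: residue = g(a) at a = 1/8, which is 11/35.
List the singular points by increasing real part (a conjugate pair: the negative imaginary part first).


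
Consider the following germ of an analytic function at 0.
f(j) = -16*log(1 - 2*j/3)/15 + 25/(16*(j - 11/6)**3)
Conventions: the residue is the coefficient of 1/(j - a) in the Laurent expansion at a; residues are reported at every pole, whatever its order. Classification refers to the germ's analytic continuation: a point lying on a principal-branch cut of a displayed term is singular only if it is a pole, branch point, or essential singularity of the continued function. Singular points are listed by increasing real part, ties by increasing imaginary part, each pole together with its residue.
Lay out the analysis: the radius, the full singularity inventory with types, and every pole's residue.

Denominator factor (j - 11/6)^3: pole of order 3 at 11/6, modulus 11/6.
Branch term (-16/15)*log(1 - j/(3/2)): its argument vanishes at j = 3/2, a logarithmic branch point, modulus 3/2.
The radius of convergence is the smallest modulus among the singular points: 3/2.
The branch term is analytic at 11/6 and contributes nothing to the residue; only the rational part matters.
At the order-3 pole 11/6 set g(j) = (j - (11/6))^3*(rational part) = 25/16.
Order-3 pole: residue = g''(a)/2; g''(11/6) = 0, so the residue is 0.
List the singular points by increasing real part (a conjugate pair: the negative imaginary part first).

Radius of convergence at 0: 3/2.
At 3/2: a logarithmic branch point.
At 11/6: a pole of order 3; residue 0.


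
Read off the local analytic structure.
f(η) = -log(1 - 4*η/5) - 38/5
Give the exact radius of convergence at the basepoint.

Branch term (-1)*log(1 - η/(5/4)): its argument vanishes at η = 5/4, a logarithmic branch point, modulus 5/4.
The radius of convergence is the smallest modulus among the singular points: 5/4.

The radius of convergence is 5/4.


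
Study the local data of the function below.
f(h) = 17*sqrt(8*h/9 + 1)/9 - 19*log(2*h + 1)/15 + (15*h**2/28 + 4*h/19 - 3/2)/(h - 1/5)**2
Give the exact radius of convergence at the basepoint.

The radius of convergence is 1/5.

Denominator factor (h - 1/5)^2: pole of order 2 at 1/5, modulus 1/5.
Branch term (17/9)*sqrt(1 - h/(-9/8)): its argument vanishes at h = -9/8, a square-root branch point, modulus 9/8.
Branch term (-19/15)*log(1 - h/(-1/2)): its argument vanishes at h = -1/2, a logarithmic branch point, modulus 1/2.
The radius of convergence is the smallest modulus among the singular points: 1/5.


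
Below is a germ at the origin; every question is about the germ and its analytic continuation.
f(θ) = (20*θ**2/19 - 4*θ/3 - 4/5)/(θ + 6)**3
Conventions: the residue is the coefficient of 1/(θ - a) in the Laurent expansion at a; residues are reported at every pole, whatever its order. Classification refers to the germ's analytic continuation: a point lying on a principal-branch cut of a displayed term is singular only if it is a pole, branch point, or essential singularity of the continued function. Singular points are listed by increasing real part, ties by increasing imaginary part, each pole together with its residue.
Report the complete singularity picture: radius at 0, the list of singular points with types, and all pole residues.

Radius of convergence at 0: 6.
At -6: a pole of order 3; residue 20/19.

Denominator factor (θ + 6)^3: pole of order 3 at -6, modulus 6.
The radius of convergence is the smallest modulus among the singular points: 6.
At the order-3 pole -6 set g(θ) = (θ - (-6))^3*f(θ) = 20*θ**2/19 - 4*θ/3 - 4/5.
Order-3 pole: residue = g''(a)/2; g''(-6) = 40/19, so the residue is 20/19.


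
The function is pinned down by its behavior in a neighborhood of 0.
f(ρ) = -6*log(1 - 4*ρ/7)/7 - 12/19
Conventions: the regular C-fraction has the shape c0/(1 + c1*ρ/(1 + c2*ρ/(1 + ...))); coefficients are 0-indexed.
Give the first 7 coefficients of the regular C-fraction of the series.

Taylor coefficients (expand at 0): a_0 = -12/19, a_1 = 24/49, a_2 = 48/343, a_3 = 128/2401, a_4 = 384/16807, a_5 = 6144/588245, a_6 = 4096/823543.
c0 = a_0 = -12/19. Peel one level at a time: if S = 1 + c*ρ/S' with S'(0) = 1, then c is the ρ-coefficient of S and S' = c*ρ/(S - 1).
S_1 = c0/f = 1 + (38/49)*ρ + (1976/2401)*ρ^2 + ...; c1 = 38/49.
S_2 = c1*ρ/(S_1 - 1) = 1 + (-52/49)*ρ + (-4/147)*ρ^2 + ...; c2 = -52/49.
S_3 = c2*ρ/(S_2 - 1) = 1 + (-1/39)*ρ + (-71/10647)*ρ^2 + ...; c3 = -1/39.
S_4 = c3*ρ/(S_3 - 1) = 1 + (-71/273)*ρ + (-16/735)*ρ^2 + ...; c4 = -71/273.
S_5 = c4*ρ/(S_4 - 1) = 1 + (-208/2485)*ρ + (-104416/6175225)*ρ^2 + ...; c5 = -208/2485.
S_6 = c5*ρ/(S_5 - 1) = 1 + (-502/2485)*ρ + ...; c6 = -502/2485.

The regular C-fraction coefficients are [-12/19, 38/49, -52/49, -1/39, -71/273, -208/2485, -502/2485].


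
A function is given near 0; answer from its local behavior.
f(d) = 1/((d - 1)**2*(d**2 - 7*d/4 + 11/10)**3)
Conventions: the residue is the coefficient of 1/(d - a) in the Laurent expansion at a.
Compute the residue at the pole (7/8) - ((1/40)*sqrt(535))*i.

The residue is (60000/2401) - ((3939780000/2941328243)*sqrt(535))*i.


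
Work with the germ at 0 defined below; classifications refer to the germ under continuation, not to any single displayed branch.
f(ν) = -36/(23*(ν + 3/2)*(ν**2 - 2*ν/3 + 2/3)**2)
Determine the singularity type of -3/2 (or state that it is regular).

The denominator factor ν + 3/2 vanishes at -3/2 and appears to the power 1; the numerator there equals -36/23, nonzero, and no other factor vanishes.
Hence a pole whose order is the multiplicity, 1.

The point is a pole of order 1.


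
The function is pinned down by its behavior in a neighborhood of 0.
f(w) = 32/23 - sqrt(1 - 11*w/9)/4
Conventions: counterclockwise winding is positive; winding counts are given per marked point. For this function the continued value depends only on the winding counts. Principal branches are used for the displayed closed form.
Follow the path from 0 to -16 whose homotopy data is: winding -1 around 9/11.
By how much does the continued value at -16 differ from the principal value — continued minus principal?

Continued minus principal equals (1/6)*sqrt(185).

The rational part is single-valued and drops out of the difference; each branch term changes only by its own monodromy.
(-1/4)*sqrt(1 - w/(9/11)): winding -1 is odd, the square root flips sign, contributing -2*(-1/4)*sqrt(1 - (-16)/(9/11)) = -2*(-1/4)*sqrt(185/9) = (1/6)*sqrt(185).
Summing the contributions at w = -16 gives (1/6)*sqrt(185).


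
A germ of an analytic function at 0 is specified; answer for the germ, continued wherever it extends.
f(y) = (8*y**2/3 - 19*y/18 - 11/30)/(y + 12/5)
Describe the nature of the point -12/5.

The denominator factor y + 12/5 vanishes at -12/5 and appears to the power 1; the numerator there equals 2629/150, nonzero, and no other factor vanishes.
Hence a pole whose order is the multiplicity, 1.

The point is a pole of order 1.


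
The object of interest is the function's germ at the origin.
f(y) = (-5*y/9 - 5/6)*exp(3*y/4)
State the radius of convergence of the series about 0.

The factor exp(3*y/4) is entire and contributes no finite singular point.
The polynomial part has no poles.
No finite singular points: the Taylor series at 0 converges everywhere.

The radius of convergence is infinite.


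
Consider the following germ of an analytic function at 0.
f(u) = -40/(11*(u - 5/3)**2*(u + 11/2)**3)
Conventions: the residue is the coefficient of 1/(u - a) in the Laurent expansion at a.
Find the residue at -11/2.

At the order-3 pole -11/2 set g(u) = (u - (-11/2))^3*f(u) = -40/(11*(u - 5/3)**2).
Order-3 pole: residue = g''(a)/2; g''(-11/2) = -311040/37606811, so the residue is -155520/37606811.

The residue is -155520/37606811.


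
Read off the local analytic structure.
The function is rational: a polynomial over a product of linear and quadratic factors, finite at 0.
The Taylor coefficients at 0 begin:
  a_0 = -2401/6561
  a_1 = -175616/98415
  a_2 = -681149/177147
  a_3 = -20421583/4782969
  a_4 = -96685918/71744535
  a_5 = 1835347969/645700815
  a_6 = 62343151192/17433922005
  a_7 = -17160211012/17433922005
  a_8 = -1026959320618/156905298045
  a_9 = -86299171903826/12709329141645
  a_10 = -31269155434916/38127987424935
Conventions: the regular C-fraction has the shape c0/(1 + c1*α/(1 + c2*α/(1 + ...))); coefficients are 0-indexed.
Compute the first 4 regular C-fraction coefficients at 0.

The regular C-fraction coefficients are [-2401/6561, -512/105, 62701/23040, -35121852175/42472152576].


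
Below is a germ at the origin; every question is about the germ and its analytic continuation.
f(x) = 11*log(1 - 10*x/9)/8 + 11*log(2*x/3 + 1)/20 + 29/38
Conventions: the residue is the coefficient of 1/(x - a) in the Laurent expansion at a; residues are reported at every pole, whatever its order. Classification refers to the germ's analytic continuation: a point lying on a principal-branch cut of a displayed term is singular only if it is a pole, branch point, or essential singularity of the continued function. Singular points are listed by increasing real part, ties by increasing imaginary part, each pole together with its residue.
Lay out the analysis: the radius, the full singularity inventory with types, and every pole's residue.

Radius of convergence at 0: 9/10.
At -3/2: a logarithmic branch point.
At 9/10: a logarithmic branch point.

Branch term (11/20)*log(1 - x/(-3/2)): its argument vanishes at x = -3/2, a logarithmic branch point, modulus 3/2.
Branch term (11/8)*log(1 - x/(9/10)): its argument vanishes at x = 9/10, a logarithmic branch point, modulus 9/10.
The radius of convergence is the smallest modulus among the singular points: 9/10.
List the singular points by increasing real part (a conjugate pair: the negative imaginary part first).


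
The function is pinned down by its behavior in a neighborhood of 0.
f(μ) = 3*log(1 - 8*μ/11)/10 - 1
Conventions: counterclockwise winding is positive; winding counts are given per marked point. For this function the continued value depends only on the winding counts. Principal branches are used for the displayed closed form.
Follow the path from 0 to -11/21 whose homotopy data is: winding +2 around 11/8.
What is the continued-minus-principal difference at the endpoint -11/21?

Continued minus principal equals (6/5)*pi*i.

The rational part is single-valued and drops out of the difference; each branch term changes only by its own monodromy.
(3/10)*log(1 - μ/(11/8)): each positive loop around 11/8 adds 2*pi*i to the log, so winding +2 contributes (3/10)*(2)*2*pi*i = (6/5)*pi*i.
Summing the contributions at μ = -11/21 gives (6/5)*pi*i.


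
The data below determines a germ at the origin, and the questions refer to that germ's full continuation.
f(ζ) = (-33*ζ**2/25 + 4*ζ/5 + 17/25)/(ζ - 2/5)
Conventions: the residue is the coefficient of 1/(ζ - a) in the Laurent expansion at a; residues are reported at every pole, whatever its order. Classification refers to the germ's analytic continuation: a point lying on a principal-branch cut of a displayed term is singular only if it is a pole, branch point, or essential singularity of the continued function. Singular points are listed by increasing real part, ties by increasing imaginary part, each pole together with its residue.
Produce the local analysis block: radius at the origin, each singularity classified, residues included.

Radius of convergence at 0: 2/5.
At 2/5: a pole of order 1; residue 493/625.

Denominator factor (ζ - 2/5): pole of order 1 at 2/5, modulus 2/5.
The radius of convergence is the smallest modulus among the singular points: 2/5.
At the order-1 pole 2/5 set g(ζ) = (ζ - (2/5))*f(ζ) = -33*ζ**2/25 + 4*ζ/5 + 17/25.
Simple pole: residue = g(a) at a = 2/5, which is 493/625.


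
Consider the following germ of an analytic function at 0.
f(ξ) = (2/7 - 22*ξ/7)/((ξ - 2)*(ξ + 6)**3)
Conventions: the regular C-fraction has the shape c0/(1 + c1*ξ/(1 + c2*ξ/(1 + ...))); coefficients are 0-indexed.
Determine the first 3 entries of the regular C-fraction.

Taylor coefficients (expand at 0): a_0 = -1/1512, a_1 = 11/1512, a_2 = -1/9072.
c0 = a_0 = -1/1512. Peel one level at a time: if S = 1 + c*ξ/S' with S'(0) = 1, then c is the ξ-coefficient of S and S' = c*ξ/(S - 1).
S_1 = c0/f = 1 + (11)*ξ + (725/6)*ξ^2 + ...; c1 = 11.
S_2 = c1*ξ/(S_1 - 1) = 1 + (-725/66)*ξ + ...; c2 = -725/66.

The regular C-fraction coefficients are [-1/1512, 11, -725/66].


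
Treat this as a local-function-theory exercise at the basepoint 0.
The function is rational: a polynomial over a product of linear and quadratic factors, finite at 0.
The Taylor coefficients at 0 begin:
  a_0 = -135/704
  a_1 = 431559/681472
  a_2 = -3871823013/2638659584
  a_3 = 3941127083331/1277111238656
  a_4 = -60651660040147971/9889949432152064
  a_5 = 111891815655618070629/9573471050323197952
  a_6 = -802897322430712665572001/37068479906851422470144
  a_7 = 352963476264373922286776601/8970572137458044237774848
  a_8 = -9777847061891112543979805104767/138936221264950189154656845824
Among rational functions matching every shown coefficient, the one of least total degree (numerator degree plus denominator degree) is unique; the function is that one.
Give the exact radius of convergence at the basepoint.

No rational of total degree below 7 reproduces all 9 coefficients; solving the [1/6] Pade equations on them gives f(k) = (-2*k/5 - 3/4)/((k**2 - 7*k/11 + 11/5)*(k**2 + 11*k/4 + 4/3)**2), whose expansion matches every shown term.
Denominator factor (k**2 - 7*k/11 + 11/5): discriminant -5079/605, complex-conjugate roots (7/22) + ((1/110)*sqrt(25395))*i and (7/22) - ((1/110)*sqrt(25395))*i; poles of order 1, moduli (1/5)*sqrt(55) and (1/5)*sqrt(55).
Denominator factor (k**2 + 11*k/4 + 4/3)^2: discriminant 107/48, real irrational roots -11/8 + (1/24)*sqrt(321) and -11/8 - (1/24)*sqrt(321); poles of order 2, moduli 11/8 - (1/24)*sqrt(321) and 11/8 + (1/24)*sqrt(321).
The radius of convergence is the smallest modulus among the singular points: 11/8 - (1/24)*sqrt(321).

The radius of convergence is 11/8 - (1/24)*sqrt(321).


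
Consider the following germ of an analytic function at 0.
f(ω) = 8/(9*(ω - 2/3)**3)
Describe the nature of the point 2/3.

The denominator factor ω - 2/3 vanishes at 2/3 and appears to the power 3; the numerator there equals 8/9, nonzero, and no other factor vanishes.
Hence a pole whose order is the multiplicity, 3.

The point is a pole of order 3.


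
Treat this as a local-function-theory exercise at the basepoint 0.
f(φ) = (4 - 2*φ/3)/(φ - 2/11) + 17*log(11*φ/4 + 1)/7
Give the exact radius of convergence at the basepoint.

The radius of convergence is 2/11.

Denominator factor (φ - 2/11): pole of order 1 at 2/11, modulus 2/11.
Branch term (17/7)*log(1 - φ/(-4/11)): its argument vanishes at φ = -4/11, a logarithmic branch point, modulus 4/11.
The radius of convergence is the smallest modulus among the singular points: 2/11.


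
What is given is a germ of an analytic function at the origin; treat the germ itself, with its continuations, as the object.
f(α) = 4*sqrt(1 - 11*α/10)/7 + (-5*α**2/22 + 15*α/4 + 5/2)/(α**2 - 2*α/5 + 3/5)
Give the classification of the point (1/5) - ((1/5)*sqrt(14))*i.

The denominator factor α**2 - 2*α/5 + 3/5 vanishes at (1/5) - ((1/5)*sqrt(14))*i and appears to the power 1; the numerator there equals (741/220) - ((161/220)*sqrt(14))*i, nonzero, and no other factor vanishes.
The branch terms are analytic at this point.
Hence a pole whose order is the multiplicity, 1.

The point is a pole of order 1.


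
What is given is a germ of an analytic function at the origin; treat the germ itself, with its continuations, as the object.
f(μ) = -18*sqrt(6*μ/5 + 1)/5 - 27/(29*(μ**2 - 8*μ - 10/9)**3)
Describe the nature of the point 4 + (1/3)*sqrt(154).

The point is a pole of order 3.

The denominator factor μ**2 - 8*μ - 10/9 vanishes at 4 + (1/3)*sqrt(154) and appears to the power 3; the numerator there equals -27/29, nonzero, and no other factor vanishes.
The branch terms are analytic at this point.
Hence a pole whose order is the multiplicity, 3.


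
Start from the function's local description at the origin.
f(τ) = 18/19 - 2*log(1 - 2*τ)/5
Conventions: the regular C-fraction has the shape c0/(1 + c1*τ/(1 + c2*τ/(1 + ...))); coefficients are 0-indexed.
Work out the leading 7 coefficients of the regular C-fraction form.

The regular C-fraction coefficients are [18/19, -38/45, -7/45, -15/7, 8/7, 7/30, -37/30].

Taylor coefficients (expand at 0): a_0 = 18/19, a_1 = 4/5, a_2 = 4/5, a_3 = 16/15, a_4 = 8/5, a_5 = 64/25, a_6 = 64/15.
c0 = a_0 = 18/19. Peel one level at a time: if S = 1 + c*τ/S' with S'(0) = 1, then c is the τ-coefficient of S and S' = c*τ/(S - 1).
S_1 = c0/f = 1 + (-38/45)*τ + (-266/2025)*τ^2 + ...; c1 = -38/45.
S_2 = c1*τ/(S_1 - 1) = 1 + (-7/45)*τ + (-1/3)*τ^2 + ...; c2 = -7/45.
S_3 = c2*τ/(S_2 - 1) = 1 + (-15/7)*τ + (120/49)*τ^2 + ...; c3 = -15/7.
S_4 = c3*τ/(S_3 - 1) = 1 + (8/7)*τ + (-4/15)*τ^2 + ...; c4 = 8/7.
S_5 = c4*τ/(S_4 - 1) = 1 + (7/30)*τ + (259/900)*τ^2 + ...; c5 = 7/30.
S_6 = c5*τ/(S_5 - 1) = 1 + (-37/30)*τ + ...; c6 = -37/30.


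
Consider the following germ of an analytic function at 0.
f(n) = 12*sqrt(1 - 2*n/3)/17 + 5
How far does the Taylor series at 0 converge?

The radius of convergence is 3/2.

Branch term (12/17)*sqrt(1 - n/(3/2)): its argument vanishes at n = 3/2, a square-root branch point, modulus 3/2.
The radius of convergence is the smallest modulus among the singular points: 3/2.


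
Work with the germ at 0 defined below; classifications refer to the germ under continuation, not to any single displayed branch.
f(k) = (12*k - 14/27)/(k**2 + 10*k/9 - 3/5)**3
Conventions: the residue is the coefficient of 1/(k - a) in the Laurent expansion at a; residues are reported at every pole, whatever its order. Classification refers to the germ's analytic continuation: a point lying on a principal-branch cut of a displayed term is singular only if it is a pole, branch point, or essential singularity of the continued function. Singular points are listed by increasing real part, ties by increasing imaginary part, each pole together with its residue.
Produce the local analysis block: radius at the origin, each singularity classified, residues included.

Denominator factor (k**2 + 10*k/9 - 3/5)^3: discriminant 1472/405, real irrational roots -5/9 + (4/45)*sqrt(115) and -5/9 - (4/45)*sqrt(115); poles of order 3, moduli -5/9 + (4/45)*sqrt(115) and 5/9 + (4/45)*sqrt(115).
The radius of convergence is the smallest modulus among the singular points: -5/9 + (4/45)*sqrt(115).
The factor k**2 + 10*k/9 - 3/5 splits as (k - a)(k - a') with a = -5/9 - (4/45)*sqrt(115), a' = -5/9 + (4/45)*sqrt(115). At the order-3 pole a set g(k) = (k - a)^3*f(k) = [12*k - 14/27] / (k - a')^3.
Order-3 pole: residue = g''(a)/2; g''(-5/9 - (4/45)*sqrt(115)) = (15910425/49836032)*sqrt(115), so the residue is (15910425/99672064)*sqrt(115).
The factor k**2 + 10*k/9 - 3/5 splits as (k - a)(k - a') with a = -5/9 + (4/45)*sqrt(115), a' = -5/9 - (4/45)*sqrt(115). At the order-3 pole a set g(k) = (k - a)^3*f(k) = [12*k - 14/27] / (k - a')^3.
Order-3 pole: residue = g''(a)/2; g''(-5/9 + (4/45)*sqrt(115)) = -(15910425/49836032)*sqrt(115), so the residue is -(15910425/99672064)*sqrt(115).
List the singular points by increasing real part (a conjugate pair: the negative imaginary part first).

Radius of convergence at 0: -5/9 + (4/45)*sqrt(115).
At -5/9 - (4/45)*sqrt(115): a pole of order 3; residue (15910425/99672064)*sqrt(115).
At -5/9 + (4/45)*sqrt(115): a pole of order 3; residue -(15910425/99672064)*sqrt(115).


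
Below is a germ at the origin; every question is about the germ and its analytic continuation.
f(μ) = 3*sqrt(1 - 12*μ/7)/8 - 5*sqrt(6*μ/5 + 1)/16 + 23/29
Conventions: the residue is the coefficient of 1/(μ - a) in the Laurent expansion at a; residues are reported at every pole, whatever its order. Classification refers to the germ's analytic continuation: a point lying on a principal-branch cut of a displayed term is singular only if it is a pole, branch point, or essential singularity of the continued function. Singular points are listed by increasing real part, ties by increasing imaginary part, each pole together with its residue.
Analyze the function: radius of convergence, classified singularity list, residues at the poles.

Radius of convergence at 0: 7/12.
At -5/6: an algebraic (square-root) branch point.
At 7/12: an algebraic (square-root) branch point.

Branch term (3/8)*sqrt(1 - μ/(7/12)): its argument vanishes at μ = 7/12, a square-root branch point, modulus 7/12.
Branch term (-5/16)*sqrt(1 - μ/(-5/6)): its argument vanishes at μ = -5/6, a square-root branch point, modulus 5/6.
The radius of convergence is the smallest modulus among the singular points: 7/12.
List the singular points by increasing real part (a conjugate pair: the negative imaginary part first).


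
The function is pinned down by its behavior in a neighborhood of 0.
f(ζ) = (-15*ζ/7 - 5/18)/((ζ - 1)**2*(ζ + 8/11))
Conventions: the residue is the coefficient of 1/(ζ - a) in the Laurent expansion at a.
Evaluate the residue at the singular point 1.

The residue is -19525/45486.

At the order-2 pole 1 set g(ζ) = (ζ - (1))^2*f(ζ) = (-15*ζ/7 - 5/18)/(ζ + 8/11).
Order-2 pole: residue = g'(a); g'(1) = -19525/45486, so the residue is -19525/45486.


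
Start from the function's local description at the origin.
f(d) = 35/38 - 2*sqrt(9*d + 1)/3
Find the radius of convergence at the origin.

The radius of convergence is 1/9.

Branch term (-2/3)*sqrt(1 - d/(-1/9)): its argument vanishes at d = -1/9, a square-root branch point, modulus 1/9.
The radius of convergence is the smallest modulus among the singular points: 1/9.


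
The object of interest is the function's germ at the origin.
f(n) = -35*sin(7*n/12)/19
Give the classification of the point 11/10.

The point is a regular point.

There is no denominator, hence no pole anywhere.
The factor sin(7*n/12) is entire.
So the germ continues analytically to 11/10.


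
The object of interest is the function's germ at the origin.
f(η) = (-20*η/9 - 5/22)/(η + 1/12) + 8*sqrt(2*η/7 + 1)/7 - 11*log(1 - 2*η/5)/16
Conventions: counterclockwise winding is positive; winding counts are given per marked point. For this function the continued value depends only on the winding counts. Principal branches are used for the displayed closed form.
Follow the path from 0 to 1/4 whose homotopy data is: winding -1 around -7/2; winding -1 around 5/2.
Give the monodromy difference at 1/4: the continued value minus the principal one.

The rational part is single-valued and drops out of the difference; each branch term changes only by its own monodromy.
(-11/16)*log(1 - η/(5/2)): each positive loop around 5/2 adds 2*pi*i to the log, so winding -1 contributes (-11/16)*(-1)*2*pi*i = (11/8)*pi*i.
(8/7)*sqrt(1 - η/(-7/2)): winding -1 is odd, the square root flips sign, contributing -2*(8/7)*sqrt(1 - (1/4)/(-7/2)) = -2*(8/7)*sqrt(15/14) = -(8/49)*sqrt(210).
Summing the contributions at η = 1/4 gives (-(8/49)*sqrt(210)) + ((11/8)*pi)*i.

Continued minus principal equals (-(8/49)*sqrt(210)) + ((11/8)*pi)*i.


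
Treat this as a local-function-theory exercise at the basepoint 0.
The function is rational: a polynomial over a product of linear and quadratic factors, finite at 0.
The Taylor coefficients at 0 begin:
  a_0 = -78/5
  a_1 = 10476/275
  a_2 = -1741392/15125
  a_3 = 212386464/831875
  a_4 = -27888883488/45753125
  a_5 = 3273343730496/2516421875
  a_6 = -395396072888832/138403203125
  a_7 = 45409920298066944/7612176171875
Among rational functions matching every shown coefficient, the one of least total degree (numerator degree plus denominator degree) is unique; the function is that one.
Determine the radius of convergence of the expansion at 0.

The radius of convergence is 1/2.

No rational of total degree below 4 reproduces all 8 coefficients; solving the [1/3] Pade equations on them gives f(ψ) = (13/4 - 8*ψ/11)/((ψ + 1/2)*(ψ**2 - ψ/11 - 5/12)), whose expansion matches every shown term.
Denominator factor (ψ + 1/2): pole of order 1 at -1/2, modulus 1/2.
Denominator factor (ψ**2 - ψ/11 - 5/12): discriminant 608/363, real irrational roots 1/22 + (2/33)*sqrt(114) and 1/22 - (2/33)*sqrt(114); poles of order 1, moduli 1/22 + (2/33)*sqrt(114) and -1/22 + (2/33)*sqrt(114).
The radius of convergence is the smallest modulus among the singular points: 1/2.


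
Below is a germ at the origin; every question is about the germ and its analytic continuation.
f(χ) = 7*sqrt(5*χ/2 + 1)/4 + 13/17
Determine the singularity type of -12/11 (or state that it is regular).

There is no denominator, hence no pole anywhere.
Branch term sqrt(1 - χ/(-2/5)): argument at -12/11 is -19/11, nonzero, so -12/11 is not its branch point (a point on a principal cut is still regular for the continued germ).
So the germ continues analytically to -12/11.

The point is a regular point.
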